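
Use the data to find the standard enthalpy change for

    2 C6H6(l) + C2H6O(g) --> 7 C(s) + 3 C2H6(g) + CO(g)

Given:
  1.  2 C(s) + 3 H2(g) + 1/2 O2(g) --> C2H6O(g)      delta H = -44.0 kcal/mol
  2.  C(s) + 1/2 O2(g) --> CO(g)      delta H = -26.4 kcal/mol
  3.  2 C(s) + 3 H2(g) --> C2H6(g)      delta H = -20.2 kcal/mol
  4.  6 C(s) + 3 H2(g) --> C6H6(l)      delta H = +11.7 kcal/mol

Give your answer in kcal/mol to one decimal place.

eq. 1 reversed: +44.0 kcal/mol
eq. 2 as written: -26.4 kcal/mol
eq. 3 × 3: (3)·(-20.2) = -60.6 kcal/mol
eq. 4 reversed and × 2: (-2)·(+11.7) = -23.4 kcal/mol
delta H = (-1)·(-44.0) + (1)·(-26.4) + (3)·(-20.2) + (-2)·(+11.7) = -66.4 kcal/mol

delta H = -66.4 kcal/mol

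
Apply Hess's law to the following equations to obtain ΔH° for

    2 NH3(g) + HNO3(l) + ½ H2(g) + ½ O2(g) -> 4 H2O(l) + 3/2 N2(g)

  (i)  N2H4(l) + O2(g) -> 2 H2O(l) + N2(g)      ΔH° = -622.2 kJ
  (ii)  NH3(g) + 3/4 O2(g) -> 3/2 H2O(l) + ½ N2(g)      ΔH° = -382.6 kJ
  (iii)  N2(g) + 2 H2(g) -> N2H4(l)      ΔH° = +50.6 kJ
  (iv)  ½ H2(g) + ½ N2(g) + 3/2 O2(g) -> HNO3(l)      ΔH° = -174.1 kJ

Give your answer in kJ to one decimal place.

(i) × 1/2: (1/2)·(-622.2) = -311.1 kJ
(ii) × 2: (2)·(-382.6) = -765.2 kJ
(iii) × 1/2: (1/2)·(+50.6) = +25.3 kJ
(iv) reversed: +174.1 kJ
ΔH° = (-311.1) + (-765.2) + (+25.3) + (+174.1) = -876.9 kJ

ΔH° = -876.9 kJ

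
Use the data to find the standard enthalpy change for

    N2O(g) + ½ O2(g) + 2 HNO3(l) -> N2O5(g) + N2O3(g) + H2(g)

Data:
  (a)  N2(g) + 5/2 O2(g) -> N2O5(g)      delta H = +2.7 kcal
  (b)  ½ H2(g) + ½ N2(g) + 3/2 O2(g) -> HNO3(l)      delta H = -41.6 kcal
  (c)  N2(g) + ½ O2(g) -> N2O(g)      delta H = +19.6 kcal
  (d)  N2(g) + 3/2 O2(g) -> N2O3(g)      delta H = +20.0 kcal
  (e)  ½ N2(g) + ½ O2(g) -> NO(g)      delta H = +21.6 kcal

(a) as written: +2.7 kcal
(b) reversed and × 2: (-2)·(-41.6) = +83.2 kcal
(c) reversed: -19.6 kcal
(d) as written: +20.0 kcal
(e): not needed.
delta H = (1)·(+2.7) + (-2)·(-41.6) + (-1)·(+19.6) + (1)·(+20.0) = 86.3 kcal

delta H = 86.3 kcal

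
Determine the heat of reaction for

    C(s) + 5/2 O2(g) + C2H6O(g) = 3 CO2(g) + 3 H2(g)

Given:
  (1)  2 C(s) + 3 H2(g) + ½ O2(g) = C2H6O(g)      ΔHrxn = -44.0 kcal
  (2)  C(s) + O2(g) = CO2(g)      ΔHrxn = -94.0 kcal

ΔHrxn = -238.0 kcal

(1) reversed: +44.0 kcal
(2) × 3: (3)·(-94.0) = -282.0 kcal
Summing the manipulated equations, ΔHrxn = (+44.0) + (-282.0) = -238.0 kcal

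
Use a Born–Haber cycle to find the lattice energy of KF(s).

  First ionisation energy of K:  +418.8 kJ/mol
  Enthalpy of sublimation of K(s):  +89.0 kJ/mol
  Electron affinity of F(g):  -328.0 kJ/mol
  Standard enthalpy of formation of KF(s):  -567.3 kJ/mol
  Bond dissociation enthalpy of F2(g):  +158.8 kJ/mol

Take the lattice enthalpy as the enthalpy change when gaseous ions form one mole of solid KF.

ΔHf° = 1·ΔHsub + 1·(ΣIE) + 1/2·D(F2) + 1·EA + U
-567.3 = 1·(+89.0) + 1·(+418.8) + 1/2·(+158.8) + 1·(-328.0) + U
U = -567.3 − (+259.2) = -826.5 kJ/mol

U = -826.5 kJ/mol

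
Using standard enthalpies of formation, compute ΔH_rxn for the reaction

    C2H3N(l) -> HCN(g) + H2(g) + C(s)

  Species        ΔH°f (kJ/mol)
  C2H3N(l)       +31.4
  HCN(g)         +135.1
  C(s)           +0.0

ΔH_rxn = 103.7 kJ/mol

ΔH°rxn = Σ nΔHf°(products) − Σ nΔHf°(reactants).
Products: 1·(+135.1) + 1·(+0.0) + 1·(+0.0) = +135.1
Reactants: 1·(+31.4) = +31.4
ΔH_rxn = (+135.1) − (+31.4) = 103.7 kJ/mol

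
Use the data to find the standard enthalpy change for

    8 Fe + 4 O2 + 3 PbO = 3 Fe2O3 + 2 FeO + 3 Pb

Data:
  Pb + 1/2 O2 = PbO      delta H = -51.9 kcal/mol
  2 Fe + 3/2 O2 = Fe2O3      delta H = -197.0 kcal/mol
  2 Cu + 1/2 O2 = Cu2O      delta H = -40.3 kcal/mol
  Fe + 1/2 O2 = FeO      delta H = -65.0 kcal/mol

equation 1 reversed and × 3 (PbO must end up as a reactant; scale by 3 for the 3 PbO): (-3)·(-51.9) = +155.7 kcal/mol
equation 2 × 3 (×3 to match 3 Fe2O3 in the target): (3)·(-197.0) = -591.0 kcal/mol
equation 3: not needed (Cu appears nowhere else).
equation 4 × 2 (scale by 2 for the 2 FeO): (2)·(-65.0) = -130.0 kcal/mol
Summing the manipulated equations, delta H = (-3)·(-51.9) + (3)·(-197.0) + (2)·(-65.0) = -565.3 kcal/mol

delta H = -565.3 kcal/mol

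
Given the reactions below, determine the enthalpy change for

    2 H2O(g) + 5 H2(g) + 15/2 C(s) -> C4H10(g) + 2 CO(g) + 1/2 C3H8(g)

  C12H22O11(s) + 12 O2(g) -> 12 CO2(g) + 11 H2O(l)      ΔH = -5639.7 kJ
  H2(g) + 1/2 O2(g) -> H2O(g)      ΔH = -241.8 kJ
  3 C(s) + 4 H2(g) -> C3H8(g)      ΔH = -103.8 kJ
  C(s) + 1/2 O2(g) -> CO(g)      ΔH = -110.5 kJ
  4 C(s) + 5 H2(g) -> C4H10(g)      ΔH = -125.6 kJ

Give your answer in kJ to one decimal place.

equation 1: not needed (C12H22O11(s) appears nowhere else).
equation 2 reversed and × 2 (H2O(g) must end up as a reactant; ×2 to match 2 H2O(g) in the target): (-2)·(-241.8) = +483.6 kJ
equation 3 × 1/2 (scale by 1/2 for the 1/2 C3H8(g)): (1/2)·(-103.8) = -51.9 kJ
equation 4 × 2 (×2 to match 2 CO(g) in the target): (2)·(-110.5) = -221.0 kJ
equation 5 as written (C4H10(g) already on the product side): -125.6 kJ
ΔH = (+483.6) + (-51.9) + (-221.0) + (-125.6) = 85.1 kJ

ΔH = 85.1 kJ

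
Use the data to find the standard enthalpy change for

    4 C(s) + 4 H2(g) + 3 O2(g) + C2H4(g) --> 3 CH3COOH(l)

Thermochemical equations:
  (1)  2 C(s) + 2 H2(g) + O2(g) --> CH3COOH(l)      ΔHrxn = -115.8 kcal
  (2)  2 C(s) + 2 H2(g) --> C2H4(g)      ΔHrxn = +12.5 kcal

ΔHrxn = -359.9 kcal

(1) × 3: (3)·(-115.8) = -347.4 kcal
(2) reversed: -12.5 kcal
ΔHrxn = (-347.4) + (-12.5) = -359.9 kcal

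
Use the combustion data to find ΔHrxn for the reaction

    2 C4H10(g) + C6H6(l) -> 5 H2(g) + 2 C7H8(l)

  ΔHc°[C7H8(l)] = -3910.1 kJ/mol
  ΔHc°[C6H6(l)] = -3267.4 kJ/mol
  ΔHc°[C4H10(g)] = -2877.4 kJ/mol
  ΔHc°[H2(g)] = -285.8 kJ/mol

Using ΔH = Σ nΔHc°(reactants) − Σ nΔHc°(products):
= [2·(-2877.4) + 1·(-3267.4)] − [5·(-285.8) + 2·(-3910.1)]
= 227.0 kJ/mol

ΔHrxn = 227.0 kJ/mol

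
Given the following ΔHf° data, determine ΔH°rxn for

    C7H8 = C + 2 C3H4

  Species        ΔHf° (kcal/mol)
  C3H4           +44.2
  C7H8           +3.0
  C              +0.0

Products: 1·(+0.0) + 2·(+44.2) = +88.4
Reactants: 1·(+3.0) = +3.0
ΔH°rxn = (+88.4) − (+3.0) = 85.4 kcal/mol

ΔH°rxn = 85.4 kcal/mol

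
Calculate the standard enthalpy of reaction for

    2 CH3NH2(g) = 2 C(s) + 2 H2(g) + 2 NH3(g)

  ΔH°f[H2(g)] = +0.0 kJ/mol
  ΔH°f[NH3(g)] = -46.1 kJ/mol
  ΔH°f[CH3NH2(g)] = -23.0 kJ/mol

Products: 2·(+0.0) + 2·(+0.0) + 2·(-46.1) = -92.2
Reactants: 2·(-23.0) = -46.0
ΔH_rxn = (-92.2) − (-46.0) = -46.2 kJ/mol

ΔH_rxn = -46.2 kJ/mol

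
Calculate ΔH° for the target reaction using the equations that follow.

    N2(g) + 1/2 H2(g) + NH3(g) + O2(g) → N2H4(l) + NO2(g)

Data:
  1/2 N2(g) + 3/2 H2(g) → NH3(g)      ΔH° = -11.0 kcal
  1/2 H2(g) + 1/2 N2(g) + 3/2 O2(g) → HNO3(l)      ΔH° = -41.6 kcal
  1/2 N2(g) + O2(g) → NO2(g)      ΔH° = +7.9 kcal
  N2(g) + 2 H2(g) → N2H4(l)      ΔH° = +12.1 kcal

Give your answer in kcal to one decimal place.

ΔH° = 31.0 kcal

equation 1 reversed: +11.0 kcal
equation 2: not needed.
equation 3 as written: +7.9 kcal
equation 4 as written: +12.1 kcal
ΔH° = (+11.0) + (+7.9) + (+12.1) = 31.0 kcal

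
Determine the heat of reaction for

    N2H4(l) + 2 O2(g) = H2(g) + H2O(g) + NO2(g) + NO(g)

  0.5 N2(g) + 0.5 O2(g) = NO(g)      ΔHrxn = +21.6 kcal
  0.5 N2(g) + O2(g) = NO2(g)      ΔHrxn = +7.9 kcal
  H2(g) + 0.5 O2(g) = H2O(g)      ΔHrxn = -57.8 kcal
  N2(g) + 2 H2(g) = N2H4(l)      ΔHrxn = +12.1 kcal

equation 1 as written: +21.6 kcal
equation 2 as written: +7.9 kcal
equation 3 as written: -57.8 kcal
equation 4 reversed: -12.1 kcal
Combining the equations, ΔHrxn = (1)·(+21.6) + (1)·(+7.9) + (1)·(-57.8) + (-1)·(+12.1) = -40.4 kcal

ΔHrxn = -40.4 kcal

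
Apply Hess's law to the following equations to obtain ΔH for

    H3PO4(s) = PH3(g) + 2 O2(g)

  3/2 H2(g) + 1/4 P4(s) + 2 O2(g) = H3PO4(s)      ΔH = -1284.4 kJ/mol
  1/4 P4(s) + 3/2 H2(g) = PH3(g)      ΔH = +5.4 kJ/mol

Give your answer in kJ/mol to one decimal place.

equation 1 reversed: +1284.4 kJ/mol
equation 2 as written: +5.4 kJ/mol
By Hess's law, ΔH = (+1284.4) + (+5.4) = 1289.8 kJ/mol

ΔH = 1289.8 kJ/mol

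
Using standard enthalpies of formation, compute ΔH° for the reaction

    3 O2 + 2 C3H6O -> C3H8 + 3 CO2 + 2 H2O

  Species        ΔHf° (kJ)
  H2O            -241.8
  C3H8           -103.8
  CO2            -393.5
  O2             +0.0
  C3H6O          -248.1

ΔH°rxn = Σ nΔHf°(products) − Σ nΔHf°(reactants).
Products: 1·(-103.8) + 3·(-393.5) + 2·(-241.8) = -1767.9
Reactants: 3·(+0.0) + 2·(-248.1) = -496.2
ΔH° = (-1767.9) − (-496.2) = -1271.7 kJ

ΔH° = -1271.7 kJ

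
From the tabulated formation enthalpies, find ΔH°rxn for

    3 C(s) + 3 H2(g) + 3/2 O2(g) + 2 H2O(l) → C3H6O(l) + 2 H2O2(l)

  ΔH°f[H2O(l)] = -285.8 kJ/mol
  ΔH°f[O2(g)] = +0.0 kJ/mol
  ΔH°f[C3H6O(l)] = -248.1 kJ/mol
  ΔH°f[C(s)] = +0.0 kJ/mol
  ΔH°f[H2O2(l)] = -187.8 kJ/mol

Products: 1·(-248.1) + 2·(-187.8) = -623.7
Reactants: 3·(+0.0) + 3·(+0.0) + 3/2·(+0.0) + 2·(-285.8) = -571.6
ΔH°rxn = (-623.7) − (-571.6) = -52.1 kJ/mol

ΔH°rxn = -52.1 kJ/mol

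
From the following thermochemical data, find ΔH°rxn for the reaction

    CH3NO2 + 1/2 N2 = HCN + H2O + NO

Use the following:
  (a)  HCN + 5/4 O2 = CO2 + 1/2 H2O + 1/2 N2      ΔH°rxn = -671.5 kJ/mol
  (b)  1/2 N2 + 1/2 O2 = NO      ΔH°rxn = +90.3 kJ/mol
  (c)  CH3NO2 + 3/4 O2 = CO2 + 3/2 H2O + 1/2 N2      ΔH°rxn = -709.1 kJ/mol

ΔH°rxn = 52.7 kJ/mol

(a) reversed: +671.5 kJ/mol
(b) as written: +90.3 kJ/mol
(c) as written: -709.1 kJ/mol
By Hess's law, ΔH°rxn = (-1)·(-671.5) + (1)·(+90.3) + (1)·(-709.1) = 52.7 kJ/mol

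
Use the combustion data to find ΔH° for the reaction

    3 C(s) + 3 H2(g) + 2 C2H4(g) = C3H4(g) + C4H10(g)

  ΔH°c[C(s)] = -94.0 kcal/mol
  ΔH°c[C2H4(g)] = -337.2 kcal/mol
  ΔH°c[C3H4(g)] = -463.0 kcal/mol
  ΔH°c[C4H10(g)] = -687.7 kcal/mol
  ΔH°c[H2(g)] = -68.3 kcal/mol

ΔH° = -10.6 kcal/mol

With combustion enthalpies, reactants minus products:
= [3·(-94.0) + 3·(-68.3) + 2·(-337.2)] − [1·(-463.0) + 1·(-687.7)]
= -10.6 kcal/mol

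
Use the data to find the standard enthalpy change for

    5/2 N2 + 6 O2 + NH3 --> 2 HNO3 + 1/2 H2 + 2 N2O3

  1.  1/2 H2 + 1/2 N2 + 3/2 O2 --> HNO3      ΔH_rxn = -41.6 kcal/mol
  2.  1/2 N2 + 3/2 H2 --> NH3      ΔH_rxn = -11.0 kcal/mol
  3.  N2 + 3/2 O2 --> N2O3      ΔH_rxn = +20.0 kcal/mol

eq. 1 × 2: (2)·(-41.6) = -83.2 kcal/mol
eq. 2 reversed: +11.0 kcal/mol
eq. 3 × 2: (2)·(+20.0) = +40.0 kcal/mol
By Hess's law, ΔH_rxn = (-83.2) + (+11.0) + (+40.0) = -32.2 kcal/mol

ΔH_rxn = -32.2 kcal/mol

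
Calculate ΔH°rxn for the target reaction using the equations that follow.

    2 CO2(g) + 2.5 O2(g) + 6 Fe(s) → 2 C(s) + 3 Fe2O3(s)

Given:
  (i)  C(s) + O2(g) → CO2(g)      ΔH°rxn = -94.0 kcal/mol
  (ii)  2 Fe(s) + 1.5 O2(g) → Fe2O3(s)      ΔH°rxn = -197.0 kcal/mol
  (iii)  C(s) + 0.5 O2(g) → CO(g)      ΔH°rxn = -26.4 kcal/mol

(i) reversed and × 2: (-2)·(-94.0) = +188.0 kcal/mol
(ii) × 3: (3)·(-197.0) = -591.0 kcal/mol
(iii): not needed.
Since enthalpy is a state function, ΔH°rxn = (+188.0) + (-591.0) = -403.0 kcal/mol

ΔH°rxn = -403.0 kcal/mol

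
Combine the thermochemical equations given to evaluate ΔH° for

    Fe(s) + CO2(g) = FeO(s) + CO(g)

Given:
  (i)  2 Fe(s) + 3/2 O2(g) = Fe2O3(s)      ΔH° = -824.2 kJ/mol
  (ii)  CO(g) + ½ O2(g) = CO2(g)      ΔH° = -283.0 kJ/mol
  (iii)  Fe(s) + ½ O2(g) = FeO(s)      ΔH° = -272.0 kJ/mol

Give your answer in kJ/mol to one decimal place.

(i): not needed.
(ii) reversed: +283.0 kJ/mol
(iii) as written: -272.0 kJ/mol
Combining the equations, ΔH° = (-1)·(-283.0) + (1)·(-272.0) = 11.0 kJ/mol

ΔH° = 11.0 kJ/mol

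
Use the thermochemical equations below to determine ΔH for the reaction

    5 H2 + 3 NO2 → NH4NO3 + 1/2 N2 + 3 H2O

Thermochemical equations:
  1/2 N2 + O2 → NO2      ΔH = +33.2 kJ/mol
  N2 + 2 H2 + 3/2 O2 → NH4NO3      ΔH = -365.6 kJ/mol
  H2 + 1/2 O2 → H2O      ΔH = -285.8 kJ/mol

ΔH = -1322.6 kJ/mol

equation 1 reversed and × 3 (NO2 must end up as a reactant; scale by 3 for the 3 NO2): (-3)·(+33.2) = -99.6 kJ/mol
equation 2 as written (NH4NO3 already on the product side): -365.6 kJ/mol
equation 3 × 3 (×3 to match 3 H2O in the target): (3)·(-285.8) = -857.4 kJ/mol
ΔH = (-99.6) + (-365.6) + (-857.4) = -1322.6 kJ/mol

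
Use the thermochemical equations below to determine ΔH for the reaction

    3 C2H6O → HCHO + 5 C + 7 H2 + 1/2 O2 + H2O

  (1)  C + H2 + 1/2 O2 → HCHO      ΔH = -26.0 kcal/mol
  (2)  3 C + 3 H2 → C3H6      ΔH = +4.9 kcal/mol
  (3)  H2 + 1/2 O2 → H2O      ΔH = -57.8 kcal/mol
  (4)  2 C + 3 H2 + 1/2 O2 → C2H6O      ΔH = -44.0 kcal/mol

(1) as written (HCHO already on the product side): -26.0 kcal/mol
(2): not needed (C3H6 appears nowhere else).
(3) as written (H2O already on the product side): -57.8 kcal/mol
(4) reversed and × 3 (C2H6O must end up as a reactant; ×3 to match 3 C2H6O in the target): (-3)·(-44.0) = +132.0 kcal/mol
ΔH = (1)·(-26.0) + (1)·(-57.8) + (-3)·(-44.0) = 48.2 kcal/mol

ΔH = 48.2 kcal/mol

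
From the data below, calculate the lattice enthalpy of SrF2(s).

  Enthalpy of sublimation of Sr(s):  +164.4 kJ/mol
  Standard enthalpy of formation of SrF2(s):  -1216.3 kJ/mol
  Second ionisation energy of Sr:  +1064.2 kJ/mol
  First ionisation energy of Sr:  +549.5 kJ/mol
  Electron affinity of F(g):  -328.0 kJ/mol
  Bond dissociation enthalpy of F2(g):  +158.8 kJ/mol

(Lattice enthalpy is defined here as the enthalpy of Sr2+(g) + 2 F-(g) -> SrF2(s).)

ΔHf° = 1·ΔHsub + 1·(ΣIE) + 1·D(F2) + 2·EA + U
-1216.3 = 1·(+164.4) + 1·(+1613.7) + 1·(+158.8) + 2·(-328.0) + U
U = -1216.3 − (+1280.9) = -2497.2 kJ/mol

U = -2497.2 kJ/mol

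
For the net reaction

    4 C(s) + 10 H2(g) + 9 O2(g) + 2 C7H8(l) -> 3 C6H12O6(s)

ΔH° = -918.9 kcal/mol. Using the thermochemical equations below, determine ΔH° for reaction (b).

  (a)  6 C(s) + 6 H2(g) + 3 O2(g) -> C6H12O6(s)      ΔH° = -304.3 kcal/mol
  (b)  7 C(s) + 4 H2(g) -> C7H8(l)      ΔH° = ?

(a) × 3: (3)·(-304.3) = -912.9 kcal/mol
(b) reversed and × 2: contributes −2·x
-918.9 = (-912.9) − 2·x
x = (-918.9 − (-912.9)) / (-2) = 3.0 kcal/mol

ΔH° = 3.0 kcal/mol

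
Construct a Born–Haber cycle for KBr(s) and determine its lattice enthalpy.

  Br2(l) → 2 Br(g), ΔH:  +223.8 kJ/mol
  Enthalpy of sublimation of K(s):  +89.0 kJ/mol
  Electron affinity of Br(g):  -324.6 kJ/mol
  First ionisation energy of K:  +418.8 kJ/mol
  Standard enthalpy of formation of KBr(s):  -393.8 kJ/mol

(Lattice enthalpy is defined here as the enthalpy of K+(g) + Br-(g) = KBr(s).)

U = -688.9 kJ/mol

ΔHf° = 1·ΔHsub + 1·(ΣIE) + 1/2·D(Br2) + 1·EA + U
-393.8 = 1·(+89.0) + 1·(+418.8) + 1/2·(+223.8) + 1·(-324.6) + U
U = -393.8 − (+295.1) = -688.9 kJ/mol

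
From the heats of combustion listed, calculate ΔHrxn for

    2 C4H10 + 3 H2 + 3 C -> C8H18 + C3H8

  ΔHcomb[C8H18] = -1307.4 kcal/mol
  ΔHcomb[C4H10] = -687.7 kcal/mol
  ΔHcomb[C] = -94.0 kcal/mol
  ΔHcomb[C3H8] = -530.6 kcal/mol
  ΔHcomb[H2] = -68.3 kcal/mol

With combustion enthalpies, reactants minus products:
= [2·(-687.7) + 3·(-68.3) + 3·(-94.0)] − [1·(-1307.4) + 1·(-530.6)]
= -24.3 kcal/mol

ΔHrxn = -24.3 kcal/mol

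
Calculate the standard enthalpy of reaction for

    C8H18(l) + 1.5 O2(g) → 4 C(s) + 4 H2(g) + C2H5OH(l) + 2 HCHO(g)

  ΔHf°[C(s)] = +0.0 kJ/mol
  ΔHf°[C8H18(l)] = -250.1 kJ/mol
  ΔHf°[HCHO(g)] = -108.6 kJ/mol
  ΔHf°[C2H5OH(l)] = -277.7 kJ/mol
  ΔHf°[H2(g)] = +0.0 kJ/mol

Products: 4·(+0.0) + 4·(+0.0) + 1·(-277.7) + 2·(-108.6) = -494.9
Reactants: 1·(-250.1) + 3/2·(+0.0) = -250.1
ΔH°rxn = (-494.9) − (-250.1) = -244.8 kJ/mol

ΔH°rxn = -244.8 kJ/mol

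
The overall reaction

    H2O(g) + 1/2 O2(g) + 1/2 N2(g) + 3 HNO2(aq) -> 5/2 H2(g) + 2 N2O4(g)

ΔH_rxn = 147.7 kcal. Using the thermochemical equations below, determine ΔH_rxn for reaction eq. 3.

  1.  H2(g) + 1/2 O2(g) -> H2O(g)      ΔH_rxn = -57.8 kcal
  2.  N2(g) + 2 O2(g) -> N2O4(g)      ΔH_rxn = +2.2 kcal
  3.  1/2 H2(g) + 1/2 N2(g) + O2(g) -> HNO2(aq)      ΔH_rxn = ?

ΔH_rxn = -28.5 kcal

eq. 1 reversed (H2O(g) must end up as a reactant): +57.8 kcal
eq. 2 × 2 (×2 to match 2 N2O4(g) in the target): (2)·(+2.2) = +4.4 kcal
eq. 3 reversed and × 3 (HNO2(aq) must end up as a reactant; scale by 3 for the 3 HNO2(aq)): contributes −3·x
+147.7 = (+57.8) + (+4.4) − 3·x
x = (+147.7 − (+62.2)) / (-3) = -28.5 kcal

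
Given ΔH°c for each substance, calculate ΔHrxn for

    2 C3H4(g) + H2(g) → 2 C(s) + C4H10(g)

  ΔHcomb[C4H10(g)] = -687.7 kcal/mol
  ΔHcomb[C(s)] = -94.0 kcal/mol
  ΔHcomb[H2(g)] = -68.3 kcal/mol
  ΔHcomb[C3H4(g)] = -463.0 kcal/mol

ΔHrxn = -118.6 kcal/mol

Using ΔH = Σ nΔHc°(reactants) − Σ nΔHc°(products):
= [2·(-463.0) + 1·(-68.3)] − [2·(-94.0) + 1·(-687.7)]
= -118.6 kcal/mol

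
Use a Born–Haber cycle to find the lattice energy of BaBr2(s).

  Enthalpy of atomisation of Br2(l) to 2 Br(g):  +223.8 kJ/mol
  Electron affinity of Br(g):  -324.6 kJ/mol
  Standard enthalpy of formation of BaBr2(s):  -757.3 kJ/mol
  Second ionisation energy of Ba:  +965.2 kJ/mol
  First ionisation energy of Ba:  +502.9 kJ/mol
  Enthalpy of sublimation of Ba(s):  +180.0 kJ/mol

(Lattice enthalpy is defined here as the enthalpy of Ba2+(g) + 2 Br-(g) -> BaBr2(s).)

ΔHf° = 1·ΔHsub + 1·(ΣIE) + 1·D(Br2) + 2·EA + U
-757.3 = 1·(+180.0) + 1·(+1468.1) + 1·(+223.8) + 2·(-324.6) + U
U = -757.3 − (+1222.7) = -1980.0 kJ/mol

U = -1980.0 kJ/mol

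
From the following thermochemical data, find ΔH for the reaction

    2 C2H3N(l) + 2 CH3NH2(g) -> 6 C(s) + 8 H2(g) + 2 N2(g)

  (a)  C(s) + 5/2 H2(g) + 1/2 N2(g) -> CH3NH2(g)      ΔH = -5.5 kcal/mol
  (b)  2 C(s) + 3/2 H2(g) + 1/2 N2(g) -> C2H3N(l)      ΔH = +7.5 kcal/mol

(a) reversed and × 2: (-2)·(-5.5) = +11.0 kcal/mol
(b) reversed and × 2: (-2)·(+7.5) = -15.0 kcal/mol
ΔH = (+11.0) + (-15.0) = -4.0 kcal/mol

ΔH = -4.0 kcal/mol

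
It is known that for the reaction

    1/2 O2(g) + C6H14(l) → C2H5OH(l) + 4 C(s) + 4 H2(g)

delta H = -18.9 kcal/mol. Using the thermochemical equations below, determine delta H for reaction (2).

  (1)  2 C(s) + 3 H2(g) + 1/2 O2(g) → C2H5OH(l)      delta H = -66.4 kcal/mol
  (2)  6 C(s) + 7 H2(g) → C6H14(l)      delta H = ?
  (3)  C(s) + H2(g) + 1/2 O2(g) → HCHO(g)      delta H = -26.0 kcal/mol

(1) as written (C2H5OH(l) already on the product side): -66.4 kcal/mol
(2) reversed (reverse to put C6H14(l) on the reactant side): contributes −x
(3): not needed (HCHO(g) appears nowhere else).
-18.9 = (-66.4) − x
x = (-18.9 − (-66.4)) / (-1) = -47.5 kcal/mol

delta H = -47.5 kcal/mol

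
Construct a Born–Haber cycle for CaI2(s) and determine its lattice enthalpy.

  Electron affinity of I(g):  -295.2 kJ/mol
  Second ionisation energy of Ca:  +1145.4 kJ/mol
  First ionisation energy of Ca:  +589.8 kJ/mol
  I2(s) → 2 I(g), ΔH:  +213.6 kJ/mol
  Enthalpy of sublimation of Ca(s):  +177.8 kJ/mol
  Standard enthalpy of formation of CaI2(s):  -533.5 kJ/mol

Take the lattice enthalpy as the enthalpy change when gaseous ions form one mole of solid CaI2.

ΔHf° = 1·ΔHsub + 1·(ΣIE) + 1·D(I2) + 2·EA + U
-533.5 = 1·(+177.8) + 1·(+1735.2) + 1·(+213.6) + 2·(-295.2) + U
U = -533.5 − (+1536.2) = -2069.7 kJ/mol

U = -2069.7 kJ/mol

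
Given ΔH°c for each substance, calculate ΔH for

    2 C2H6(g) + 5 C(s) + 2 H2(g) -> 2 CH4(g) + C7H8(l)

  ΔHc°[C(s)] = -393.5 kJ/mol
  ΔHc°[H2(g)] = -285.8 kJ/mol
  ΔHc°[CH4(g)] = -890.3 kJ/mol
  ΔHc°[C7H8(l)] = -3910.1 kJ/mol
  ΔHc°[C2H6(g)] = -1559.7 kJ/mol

ΔH = 32.2 kJ/mol

With combustion enthalpies, reactants minus products:
= [2·(-1559.7) + 5·(-393.5) + 2·(-285.8)] − [2·(-890.3) + 1·(-3910.1)]
= 32.2 kJ/mol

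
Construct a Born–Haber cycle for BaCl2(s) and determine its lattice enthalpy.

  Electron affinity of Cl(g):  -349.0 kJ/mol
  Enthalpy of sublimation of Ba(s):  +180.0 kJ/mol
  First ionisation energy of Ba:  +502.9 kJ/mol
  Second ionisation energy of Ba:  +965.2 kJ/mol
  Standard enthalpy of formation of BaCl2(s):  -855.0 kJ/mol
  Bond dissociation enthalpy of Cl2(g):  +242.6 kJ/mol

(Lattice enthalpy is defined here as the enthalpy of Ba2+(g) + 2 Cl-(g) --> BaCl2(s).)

U = -2047.7 kJ/mol

ΔHf° = 1·ΔHsub + 1·(ΣIE) + 1·D(Cl2) + 2·EA + U
-855.0 = 1·(+180.0) + 1·(+1468.1) + 1·(+242.6) + 2·(-349.0) + U
U = -855.0 − (+1192.7) = -2047.7 kJ/mol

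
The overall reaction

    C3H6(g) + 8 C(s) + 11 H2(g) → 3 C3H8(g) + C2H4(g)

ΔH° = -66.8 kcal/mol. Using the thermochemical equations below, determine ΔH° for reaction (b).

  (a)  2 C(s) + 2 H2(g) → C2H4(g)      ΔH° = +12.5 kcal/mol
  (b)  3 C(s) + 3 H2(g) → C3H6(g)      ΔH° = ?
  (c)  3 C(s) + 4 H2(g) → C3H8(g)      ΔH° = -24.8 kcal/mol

(a) as written (C2H4(g) already on the product side): +12.5 kcal/mol
(b) reversed (C3H6(g) must end up as a reactant): contributes −x
(c) × 3 (×3 to match 3 C3H8(g) in the target): (3)·(-24.8) = -74.4 kcal/mol
-66.8 = (+12.5) + (-74.4) − x
x = (-66.8 − (-61.9)) / (-1) = 4.9 kcal/mol

ΔH° = 4.9 kcal/mol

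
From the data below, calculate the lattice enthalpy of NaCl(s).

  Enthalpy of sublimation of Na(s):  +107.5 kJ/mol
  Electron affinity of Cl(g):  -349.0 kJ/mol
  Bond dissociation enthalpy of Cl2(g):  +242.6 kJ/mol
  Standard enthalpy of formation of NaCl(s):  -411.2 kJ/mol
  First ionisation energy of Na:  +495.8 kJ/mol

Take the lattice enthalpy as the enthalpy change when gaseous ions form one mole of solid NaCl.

U = -786.8 kJ/mol

ΔHf° = 1·ΔHsub + 1·(ΣIE) + 1/2·D(Cl2) + 1·EA + U
-411.2 = 1·(+107.5) + 1·(+495.8) + 1/2·(+242.6) + 1·(-349.0) + U
U = -411.2 − (+375.6) = -786.8 kJ/mol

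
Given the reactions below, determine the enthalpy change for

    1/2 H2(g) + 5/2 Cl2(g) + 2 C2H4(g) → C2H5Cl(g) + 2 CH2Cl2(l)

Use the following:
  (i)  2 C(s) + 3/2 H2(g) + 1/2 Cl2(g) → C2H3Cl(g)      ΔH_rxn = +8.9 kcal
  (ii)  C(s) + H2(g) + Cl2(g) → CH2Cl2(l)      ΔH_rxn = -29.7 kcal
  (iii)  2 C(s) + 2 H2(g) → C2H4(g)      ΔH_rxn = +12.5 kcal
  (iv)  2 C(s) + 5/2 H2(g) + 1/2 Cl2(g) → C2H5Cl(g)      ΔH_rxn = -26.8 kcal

ΔH_rxn = -111.2 kcal

(i): not needed (C2H3Cl(g) appears nowhere else).
(ii) × 2 (scale by 2 for the 2 CH2Cl2(l)): (2)·(-29.7) = -59.4 kcal
(iii) reversed and × 2 (reverse to put C2H4(g) on the reactant side; ×2 to match 2 C2H4(g) in the target): (-2)·(+12.5) = -25.0 kcal
(iv) as written (C2H5Cl(g) already on the product side): -26.8 kcal
Summing the manipulated equations, ΔH_rxn = (-59.4) + (-25.0) + (-26.8) = -111.2 kcal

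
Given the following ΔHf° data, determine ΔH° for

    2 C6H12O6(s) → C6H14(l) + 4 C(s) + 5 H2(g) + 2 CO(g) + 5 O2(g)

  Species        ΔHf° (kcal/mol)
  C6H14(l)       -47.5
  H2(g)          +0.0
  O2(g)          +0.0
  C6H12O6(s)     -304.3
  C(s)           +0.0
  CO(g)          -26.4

Products: 1·(-47.5) + 4·(+0.0) + 5·(+0.0) + 2·(-26.4) + 5·(+0.0) = -100.3
Reactants: 2·(-304.3) = -608.6
ΔH° = (-100.3) − (-608.6) = 508.3 kcal/mol

ΔH° = 508.3 kcal/mol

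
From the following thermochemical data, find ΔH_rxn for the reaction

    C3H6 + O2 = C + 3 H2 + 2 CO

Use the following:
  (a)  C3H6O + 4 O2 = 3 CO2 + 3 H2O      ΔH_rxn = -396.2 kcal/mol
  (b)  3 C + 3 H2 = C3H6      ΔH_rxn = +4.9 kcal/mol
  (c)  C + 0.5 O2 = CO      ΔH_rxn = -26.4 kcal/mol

(a): not needed (CO2 appears nowhere else).
(b) reversed (C3H6 must end up as a reactant): -4.9 kcal/mol
(c) × 2 (×2 to match 2 CO in the target): (2)·(-26.4) = -52.8 kcal/mol
Summing the manipulated equations, ΔH_rxn = (-1)·(+4.9) + (2)·(-26.4) = -57.7 kcal/mol

ΔH_rxn = -57.7 kcal/mol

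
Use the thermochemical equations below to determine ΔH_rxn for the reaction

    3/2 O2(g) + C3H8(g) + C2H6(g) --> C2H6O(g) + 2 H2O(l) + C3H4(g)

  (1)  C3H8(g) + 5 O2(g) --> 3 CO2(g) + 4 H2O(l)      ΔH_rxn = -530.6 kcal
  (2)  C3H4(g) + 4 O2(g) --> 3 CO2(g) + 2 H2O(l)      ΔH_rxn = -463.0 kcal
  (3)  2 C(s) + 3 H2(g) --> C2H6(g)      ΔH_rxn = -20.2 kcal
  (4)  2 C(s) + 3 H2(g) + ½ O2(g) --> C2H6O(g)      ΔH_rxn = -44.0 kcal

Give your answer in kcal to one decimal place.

(1) as written: -530.6 kcal
(2) reversed: +463.0 kcal
(3) reversed: +20.2 kcal
(4) as written: -44.0 kcal
ΔH_rxn = (-530.6) + (+463.0) + (+20.2) + (-44.0) = -91.4 kcal

ΔH_rxn = -91.4 kcal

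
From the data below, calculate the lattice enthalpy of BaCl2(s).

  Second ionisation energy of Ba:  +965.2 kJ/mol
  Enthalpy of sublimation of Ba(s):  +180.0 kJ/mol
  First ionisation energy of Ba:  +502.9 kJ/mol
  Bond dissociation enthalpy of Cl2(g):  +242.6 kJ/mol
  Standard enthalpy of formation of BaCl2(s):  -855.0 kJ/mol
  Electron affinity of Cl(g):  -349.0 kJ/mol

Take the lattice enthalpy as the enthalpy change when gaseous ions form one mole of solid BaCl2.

ΔHf° = 1·ΔHsub + 1·(ΣIE) + 1·D(Cl2) + 2·EA + U
-855.0 = 1·(+180.0) + 1·(+1468.1) + 1·(+242.6) + 2·(-349.0) + U
U = -855.0 − (+1192.7) = -2047.7 kJ/mol

U = -2047.7 kJ/mol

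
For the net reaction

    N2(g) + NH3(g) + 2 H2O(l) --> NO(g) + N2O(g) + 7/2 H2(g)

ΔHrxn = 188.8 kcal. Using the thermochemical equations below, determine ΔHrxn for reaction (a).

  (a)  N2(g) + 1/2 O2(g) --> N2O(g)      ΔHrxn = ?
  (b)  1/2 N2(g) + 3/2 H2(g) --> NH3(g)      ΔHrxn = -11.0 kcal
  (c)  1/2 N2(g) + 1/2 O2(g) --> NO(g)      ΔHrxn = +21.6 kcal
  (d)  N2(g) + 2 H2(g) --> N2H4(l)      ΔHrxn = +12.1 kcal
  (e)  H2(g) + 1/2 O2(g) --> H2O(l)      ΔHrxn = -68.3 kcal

(a) as written (N2O(g) already on the product side): contributes x
(b) reversed (reverse to put NH3(g) on the reactant side): +11.0 kcal
(c) as written (NO(g) already on the product side): +21.6 kcal
(d): not needed (N2H4(l) appears nowhere else).
(e) reversed and × 2 (H2O(l) must end up as a reactant; scale by 2 for the 2 H2O(l)): (-2)·(-68.3) = +136.6 kcal
+188.8 = (+11.0) + (+21.6) + (+136.6) + x
x = (+188.8 − (+169.2)) / (1) = 19.6 kcal

ΔHrxn = 19.6 kcal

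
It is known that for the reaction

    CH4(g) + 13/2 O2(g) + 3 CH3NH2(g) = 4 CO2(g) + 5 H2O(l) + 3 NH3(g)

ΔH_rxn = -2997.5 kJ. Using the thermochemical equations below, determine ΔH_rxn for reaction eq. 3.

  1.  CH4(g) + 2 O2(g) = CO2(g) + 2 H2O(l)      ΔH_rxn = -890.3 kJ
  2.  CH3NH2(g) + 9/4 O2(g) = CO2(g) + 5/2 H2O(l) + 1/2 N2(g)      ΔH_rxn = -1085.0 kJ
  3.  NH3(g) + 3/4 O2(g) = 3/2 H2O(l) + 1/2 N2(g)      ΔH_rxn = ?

ΔH_rxn = -382.6 kJ

eq. 1 as written: -890.3 kJ
eq. 2 × 3: (3)·(-1085.0) = -3255.0 kJ
eq. 3 reversed and × 3: contributes −3·x
-2997.5 = (-890.3) + (-3255.0) − 3·x
x = (-2997.5 − (-4145.3)) / (-3) = -382.6 kJ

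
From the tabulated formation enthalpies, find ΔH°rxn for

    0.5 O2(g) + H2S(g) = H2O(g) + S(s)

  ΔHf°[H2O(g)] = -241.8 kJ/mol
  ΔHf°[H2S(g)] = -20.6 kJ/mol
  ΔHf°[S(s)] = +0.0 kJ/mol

ΔH°rxn = -221.2 kJ/mol

Products: 1·(-241.8) + 1·(+0.0) = -241.8
Reactants: 1/2·(+0.0) + 1·(-20.6) = -20.6
ΔH°rxn = (-241.8) − (-20.6) = -221.2 kJ/mol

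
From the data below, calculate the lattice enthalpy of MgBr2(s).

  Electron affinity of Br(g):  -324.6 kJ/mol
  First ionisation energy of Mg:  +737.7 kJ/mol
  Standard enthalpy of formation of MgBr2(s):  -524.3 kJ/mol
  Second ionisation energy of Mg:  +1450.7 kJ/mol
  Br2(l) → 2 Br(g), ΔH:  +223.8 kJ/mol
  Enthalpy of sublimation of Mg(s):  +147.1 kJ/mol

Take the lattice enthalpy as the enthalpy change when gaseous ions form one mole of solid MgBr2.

ΔHf° = 1·ΔHsub + 1·(ΣIE) + 1·D(Br2) + 2·EA + U
-524.3 = 1·(+147.1) + 1·(+2188.4) + 1·(+223.8) + 2·(-324.6) + U
U = -524.3 − (+1910.1) = -2434.4 kJ/mol

U = -2434.4 kJ/mol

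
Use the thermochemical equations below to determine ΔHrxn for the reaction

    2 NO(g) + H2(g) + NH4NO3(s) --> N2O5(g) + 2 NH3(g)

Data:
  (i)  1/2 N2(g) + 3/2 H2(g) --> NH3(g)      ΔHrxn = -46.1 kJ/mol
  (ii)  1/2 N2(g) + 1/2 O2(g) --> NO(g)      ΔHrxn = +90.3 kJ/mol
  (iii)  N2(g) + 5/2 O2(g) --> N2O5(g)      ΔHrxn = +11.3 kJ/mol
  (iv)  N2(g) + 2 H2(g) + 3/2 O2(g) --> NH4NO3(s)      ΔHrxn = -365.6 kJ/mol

ΔHrxn = 104.1 kJ/mol

(i) × 2: (2)·(-46.1) = -92.2 kJ/mol
(ii) reversed and × 2: (-2)·(+90.3) = -180.6 kJ/mol
(iii) as written: +11.3 kJ/mol
(iv) reversed: +365.6 kJ/mol
ΔHrxn = (-92.2) + (-180.6) + (+11.3) + (+365.6) = 104.1 kJ/mol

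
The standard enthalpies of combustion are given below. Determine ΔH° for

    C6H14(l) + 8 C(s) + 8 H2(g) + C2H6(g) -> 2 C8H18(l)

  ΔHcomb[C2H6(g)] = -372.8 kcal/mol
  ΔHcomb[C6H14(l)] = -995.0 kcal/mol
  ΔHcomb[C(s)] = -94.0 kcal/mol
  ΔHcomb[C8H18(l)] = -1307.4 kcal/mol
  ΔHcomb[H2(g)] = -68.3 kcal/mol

ΔH° = -51.4 kcal/mol

Using ΔH = Σ nΔHc°(reactants) − Σ nΔHc°(products):
= [1·(-995.0) + 8·(-94.0) + 8·(-68.3) + 1·(-372.8)] − [2·(-1307.4)]
= -51.4 kcal/mol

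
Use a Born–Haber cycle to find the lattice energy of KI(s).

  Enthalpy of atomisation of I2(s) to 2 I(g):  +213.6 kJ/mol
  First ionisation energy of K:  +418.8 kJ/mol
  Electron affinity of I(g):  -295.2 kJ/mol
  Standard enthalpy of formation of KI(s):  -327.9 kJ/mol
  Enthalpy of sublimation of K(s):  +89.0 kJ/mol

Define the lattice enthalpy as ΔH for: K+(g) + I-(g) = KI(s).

ΔHf° = 1·ΔHsub + 1·(ΣIE) + 1/2·D(I2) + 1·EA + U
-327.9 = 1·(+89.0) + 1·(+418.8) + 1/2·(+213.6) + 1·(-295.2) + U
U = -327.9 − (+319.4) = -647.3 kJ/mol

U = -647.3 kJ/mol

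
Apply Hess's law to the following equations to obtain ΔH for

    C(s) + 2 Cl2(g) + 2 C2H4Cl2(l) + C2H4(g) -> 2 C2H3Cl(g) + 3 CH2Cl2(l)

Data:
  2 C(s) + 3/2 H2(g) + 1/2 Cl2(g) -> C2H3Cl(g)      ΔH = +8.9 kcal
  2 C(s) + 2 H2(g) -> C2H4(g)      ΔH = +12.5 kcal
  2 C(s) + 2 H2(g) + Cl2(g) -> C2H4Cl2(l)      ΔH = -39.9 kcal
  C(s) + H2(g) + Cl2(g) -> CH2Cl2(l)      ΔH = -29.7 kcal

ΔH = -4.0 kcal

equation 1 × 2 (scale by 2 for the 2 C2H3Cl(g)): (2)·(+8.9) = +17.8 kcal
equation 2 reversed (C2H4(g) must end up as a reactant): -12.5 kcal
equation 3 reversed and × 2 (reverse to put C2H4Cl2(l) on the reactant side; scale by 2 for the 2 C2H4Cl2(l)): (-2)·(-39.9) = +79.8 kcal
equation 4 × 3 (×3 to match 3 CH2Cl2(l) in the target): (3)·(-29.7) = -89.1 kcal
ΔH = (2)·(+8.9) + (-1)·(+12.5) + (-2)·(-39.9) + (3)·(-29.7) = -4.0 kcal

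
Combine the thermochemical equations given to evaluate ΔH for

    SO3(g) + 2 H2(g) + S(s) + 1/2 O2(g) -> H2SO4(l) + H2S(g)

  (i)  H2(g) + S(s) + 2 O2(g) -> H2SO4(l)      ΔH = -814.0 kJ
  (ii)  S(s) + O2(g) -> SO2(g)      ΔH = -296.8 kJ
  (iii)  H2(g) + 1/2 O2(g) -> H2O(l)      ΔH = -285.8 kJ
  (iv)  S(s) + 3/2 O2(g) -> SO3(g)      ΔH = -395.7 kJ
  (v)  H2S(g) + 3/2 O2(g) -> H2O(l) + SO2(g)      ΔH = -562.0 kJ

(i) as written: -814.0 kJ
(ii) as written: -296.8 kJ
(iii) as written: -285.8 kJ
(iv) reversed: +395.7 kJ
(v) reversed: +562.0 kJ
ΔH = (-814.0) + (-296.8) + (-285.8) + (+395.7) + (+562.0) = -438.9 kJ

ΔH = -438.9 kJ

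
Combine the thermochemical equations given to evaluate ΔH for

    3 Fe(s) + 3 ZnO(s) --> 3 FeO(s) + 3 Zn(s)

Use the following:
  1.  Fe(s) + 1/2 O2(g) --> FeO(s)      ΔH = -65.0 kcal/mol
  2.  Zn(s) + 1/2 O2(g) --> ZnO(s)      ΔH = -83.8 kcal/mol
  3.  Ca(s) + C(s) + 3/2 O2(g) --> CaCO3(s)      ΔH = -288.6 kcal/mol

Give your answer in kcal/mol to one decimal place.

ΔH = 56.4 kcal/mol

eq. 1 × 3: (3)·(-65.0) = -195.0 kcal/mol
eq. 2 reversed and × 3: (-3)·(-83.8) = +251.4 kcal/mol
eq. 3: not needed.
Summing the manipulated equations, ΔH = (3)·(-65.0) + (-3)·(-83.8) = 56.4 kcal/mol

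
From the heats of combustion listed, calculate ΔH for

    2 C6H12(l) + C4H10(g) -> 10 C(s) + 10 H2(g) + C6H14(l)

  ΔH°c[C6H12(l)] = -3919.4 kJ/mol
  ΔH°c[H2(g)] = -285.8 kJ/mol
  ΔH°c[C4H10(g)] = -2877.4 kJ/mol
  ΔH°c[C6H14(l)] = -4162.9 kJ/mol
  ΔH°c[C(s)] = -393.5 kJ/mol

Using ΔH = Σ nΔHc°(reactants) − Σ nΔHc°(products):
= [2·(-3919.4) + 1·(-2877.4)] − [10·(-393.5) + 10·(-285.8) + 1·(-4162.9)]
= 239.7 kJ/mol

ΔH = 239.7 kJ/mol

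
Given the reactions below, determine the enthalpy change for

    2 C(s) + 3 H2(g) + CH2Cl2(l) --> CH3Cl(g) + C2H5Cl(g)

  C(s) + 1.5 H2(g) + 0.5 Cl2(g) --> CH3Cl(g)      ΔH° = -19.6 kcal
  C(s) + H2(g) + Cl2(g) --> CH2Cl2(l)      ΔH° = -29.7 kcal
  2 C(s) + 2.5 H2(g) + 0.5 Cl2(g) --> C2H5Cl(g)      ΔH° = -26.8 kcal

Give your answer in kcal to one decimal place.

equation 1 as written: -19.6 kcal
equation 2 reversed: +29.7 kcal
equation 3 as written: -26.8 kcal
Combining the equations, ΔH° = (-19.6) + (+29.7) + (-26.8) = -16.7 kcal

ΔH° = -16.7 kcal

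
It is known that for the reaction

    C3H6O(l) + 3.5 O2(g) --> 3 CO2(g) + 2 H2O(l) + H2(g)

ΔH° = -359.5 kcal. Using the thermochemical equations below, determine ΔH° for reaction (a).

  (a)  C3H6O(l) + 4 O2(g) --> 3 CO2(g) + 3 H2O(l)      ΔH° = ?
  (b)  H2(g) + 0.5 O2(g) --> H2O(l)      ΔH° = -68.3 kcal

(a) as written (C3H6O(l) already on the reactant side): contributes x
(b) reversed (reverse to put H2(g) on the product side): +68.3 kcal
-359.5 = (+68.3) + x
x = (-359.5 − (+68.3)) / (1) = -427.8 kcal

ΔH° = -427.8 kcal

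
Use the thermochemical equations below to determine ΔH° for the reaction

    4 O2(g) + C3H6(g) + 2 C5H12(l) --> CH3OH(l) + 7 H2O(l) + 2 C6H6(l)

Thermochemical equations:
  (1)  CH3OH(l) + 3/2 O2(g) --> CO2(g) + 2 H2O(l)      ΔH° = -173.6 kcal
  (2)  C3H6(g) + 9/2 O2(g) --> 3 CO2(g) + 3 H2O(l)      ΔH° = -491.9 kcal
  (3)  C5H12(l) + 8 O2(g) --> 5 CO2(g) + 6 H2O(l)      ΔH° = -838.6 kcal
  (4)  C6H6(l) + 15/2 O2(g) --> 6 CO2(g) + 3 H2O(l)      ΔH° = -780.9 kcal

(1) reversed (reverse to put CH3OH(l) on the product side): +173.6 kcal
(2) as written (C3H6(g) already on the reactant side): -491.9 kcal
(3) × 2 (scale by 2 for the 2 C5H12(l)): (2)·(-838.6) = -1677.2 kcal
(4) reversed and × 2 (reverse to put C6H6(l) on the product side; scale by 2 for the 2 C6H6(l)): (-2)·(-780.9) = +1561.8 kcal
ΔH° = (-1)·(-173.6) + (1)·(-491.9) + (2)·(-838.6) + (-2)·(-780.9) = -433.7 kcal

ΔH° = -433.7 kcal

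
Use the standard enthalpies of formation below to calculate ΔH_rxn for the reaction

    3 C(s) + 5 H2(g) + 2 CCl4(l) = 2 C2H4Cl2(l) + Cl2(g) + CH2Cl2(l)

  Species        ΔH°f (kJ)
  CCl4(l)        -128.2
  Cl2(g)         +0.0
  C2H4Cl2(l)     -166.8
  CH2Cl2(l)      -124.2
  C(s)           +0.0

Products: 2·(-166.8) + 1·(+0.0) + 1·(-124.2) = -457.8
Reactants: 3·(+0.0) + 5·(+0.0) + 2·(-128.2) = -256.4
ΔH_rxn = (-457.8) − (-256.4) = -201.4 kJ

ΔH_rxn = -201.4 kJ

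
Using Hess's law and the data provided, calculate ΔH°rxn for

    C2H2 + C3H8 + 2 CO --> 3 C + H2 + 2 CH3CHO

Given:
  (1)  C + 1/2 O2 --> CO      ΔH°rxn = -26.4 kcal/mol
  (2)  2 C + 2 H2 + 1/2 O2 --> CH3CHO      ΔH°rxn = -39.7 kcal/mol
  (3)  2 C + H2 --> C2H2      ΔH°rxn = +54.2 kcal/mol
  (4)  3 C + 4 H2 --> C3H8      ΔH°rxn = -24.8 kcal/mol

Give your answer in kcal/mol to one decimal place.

ΔH°rxn = -56.0 kcal/mol

(1) reversed and × 2 (reverse to put CO on the reactant side; scale by 2 for the 2 CO): (-2)·(-26.4) = +52.8 kcal/mol
(2) × 2 (scale by 2 for the 2 CH3CHO): (2)·(-39.7) = -79.4 kcal/mol
(3) reversed (C2H2 must end up as a reactant): -54.2 kcal/mol
(4) reversed (C3H8 must end up as a reactant): +24.8 kcal/mol
Summing the manipulated equations, ΔH°rxn = (+52.8) + (-79.4) + (-54.2) + (+24.8) = -56.0 kcal/mol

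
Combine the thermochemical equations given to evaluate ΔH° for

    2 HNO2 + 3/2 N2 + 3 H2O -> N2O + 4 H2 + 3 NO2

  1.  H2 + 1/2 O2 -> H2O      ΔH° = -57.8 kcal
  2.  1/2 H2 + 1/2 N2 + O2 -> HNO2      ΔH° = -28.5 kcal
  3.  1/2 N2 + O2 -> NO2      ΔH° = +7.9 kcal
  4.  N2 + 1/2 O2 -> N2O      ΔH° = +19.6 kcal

eq. 1 reversed and × 3 (reverse to put H2O on the reactant side; ×3 to match 3 H2O in the target): (-3)·(-57.8) = +173.4 kcal
eq. 2 reversed and × 2 (HNO2 must end up as a reactant; ×2 to match 2 HNO2 in the target): (-2)·(-28.5) = +57.0 kcal
eq. 3 × 3 (×3 to match 3 NO2 in the target): (3)·(+7.9) = +23.7 kcal
eq. 4 as written (N2O already on the product side): +19.6 kcal
By Hess's law, ΔH° = (-3)·(-57.8) + (-2)·(-28.5) + (3)·(+7.9) + (1)·(+19.6) = 273.7 kcal

ΔH° = 273.7 kcal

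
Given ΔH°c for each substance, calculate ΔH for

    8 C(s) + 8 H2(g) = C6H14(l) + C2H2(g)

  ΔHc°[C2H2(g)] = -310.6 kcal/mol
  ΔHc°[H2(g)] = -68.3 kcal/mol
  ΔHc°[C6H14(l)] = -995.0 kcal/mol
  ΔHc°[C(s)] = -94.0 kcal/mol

ΔH = 7.2 kcal/mol

Using ΔH = Σ nΔHc°(reactants) − Σ nΔHc°(products):
= [8·(-94.0) + 8·(-68.3)] − [1·(-995.0) + 1·(-310.6)]
= 7.2 kcal/mol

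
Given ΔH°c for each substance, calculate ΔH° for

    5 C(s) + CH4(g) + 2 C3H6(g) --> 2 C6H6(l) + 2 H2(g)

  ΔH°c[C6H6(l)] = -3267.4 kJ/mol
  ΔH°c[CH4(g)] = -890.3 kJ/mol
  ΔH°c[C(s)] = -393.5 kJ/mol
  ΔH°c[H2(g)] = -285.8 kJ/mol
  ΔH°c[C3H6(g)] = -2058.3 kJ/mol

ΔH° = 132.0 kJ/mol

With combustion enthalpies, reactants minus products:
= [5·(-393.5) + 1·(-890.3) + 2·(-2058.3)] − [2·(-3267.4) + 2·(-285.8)]
= 132.0 kJ/mol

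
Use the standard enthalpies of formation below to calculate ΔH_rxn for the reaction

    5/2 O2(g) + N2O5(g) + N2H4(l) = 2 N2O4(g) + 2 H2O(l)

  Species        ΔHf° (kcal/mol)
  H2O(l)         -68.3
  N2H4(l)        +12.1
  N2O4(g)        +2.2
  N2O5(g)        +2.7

Products: 2·(+2.2) + 2·(-68.3) = -132.2
Reactants: 5/2·(+0.0) + 1·(+2.7) + 1·(+12.1) = +14.8
ΔH_rxn = (-132.2) − (+14.8) = -147.0 kcal/mol

ΔH_rxn = -147.0 kcal/mol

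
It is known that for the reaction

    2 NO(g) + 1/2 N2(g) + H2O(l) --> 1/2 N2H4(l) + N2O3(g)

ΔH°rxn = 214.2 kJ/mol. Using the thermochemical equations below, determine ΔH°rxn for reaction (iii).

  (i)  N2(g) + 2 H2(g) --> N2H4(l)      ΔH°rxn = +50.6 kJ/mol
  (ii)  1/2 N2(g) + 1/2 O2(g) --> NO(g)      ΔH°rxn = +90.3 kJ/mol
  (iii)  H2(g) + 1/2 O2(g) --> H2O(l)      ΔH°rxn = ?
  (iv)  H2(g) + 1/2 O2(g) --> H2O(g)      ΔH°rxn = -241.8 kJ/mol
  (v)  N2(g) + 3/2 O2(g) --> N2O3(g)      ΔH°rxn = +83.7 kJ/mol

(i) × 1/2: (1/2)·(+50.6) = +25.3 kJ/mol
(ii) reversed and × 2: (-2)·(+90.3) = -180.6 kJ/mol
(iii) reversed: contributes −x
(iv): not needed.
(v) as written: +83.7 kJ/mol
+214.2 = (+25.3) + (-180.6) + (+83.7) − x
x = (+214.2 − (-71.6)) / (-1) = -285.8 kJ/mol

ΔH°rxn = -285.8 kJ/mol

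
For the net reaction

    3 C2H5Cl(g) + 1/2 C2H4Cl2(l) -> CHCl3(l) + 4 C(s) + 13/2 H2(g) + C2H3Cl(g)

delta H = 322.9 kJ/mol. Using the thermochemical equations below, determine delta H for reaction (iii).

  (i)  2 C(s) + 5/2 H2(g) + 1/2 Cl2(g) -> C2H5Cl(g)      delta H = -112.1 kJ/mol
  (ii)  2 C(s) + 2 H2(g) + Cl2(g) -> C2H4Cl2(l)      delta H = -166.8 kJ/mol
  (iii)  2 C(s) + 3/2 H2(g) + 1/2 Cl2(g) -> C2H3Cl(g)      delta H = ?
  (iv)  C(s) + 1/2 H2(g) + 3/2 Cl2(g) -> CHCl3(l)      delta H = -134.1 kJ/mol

(i) reversed and × 3: (-3)·(-112.1) = +336.3 kJ/mol
(ii) reversed and × 1/2: (-1/2)·(-166.8) = +83.4 kJ/mol
(iii) as written: contributes x
(iv) as written: -134.1 kJ/mol
+322.9 = (+336.3) + (+83.4) + (-134.1) + x
x = (+322.9 − (+285.6)) / (1) = 37.3 kJ/mol

delta H = 37.3 kJ/mol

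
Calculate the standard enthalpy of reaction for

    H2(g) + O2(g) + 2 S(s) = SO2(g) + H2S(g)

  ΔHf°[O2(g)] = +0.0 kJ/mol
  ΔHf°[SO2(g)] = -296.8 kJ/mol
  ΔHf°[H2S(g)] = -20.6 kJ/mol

ΔH° = -317.4 kJ/mol

Products: 1·(-296.8) + 1·(-20.6) = -317.4
Reactants: 1·(+0.0) + 1·(+0.0) + 2·(+0.0) = +0.0
ΔH° = (-317.4) − (+0.0) = -317.4 kJ/mol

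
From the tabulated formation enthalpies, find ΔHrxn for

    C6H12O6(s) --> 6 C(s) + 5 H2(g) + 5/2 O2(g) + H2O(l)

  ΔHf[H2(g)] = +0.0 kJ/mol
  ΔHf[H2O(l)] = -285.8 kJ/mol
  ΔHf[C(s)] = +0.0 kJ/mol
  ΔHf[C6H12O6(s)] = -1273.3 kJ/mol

ΔHrxn = 987.5 kJ/mol

Products: 6·(+0.0) + 5·(+0.0) + 5/2·(+0.0) + 1·(-285.8) = -285.8
Reactants: 1·(-1273.3) = -1273.3
ΔHrxn = (-285.8) − (-1273.3) = 987.5 kJ/mol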